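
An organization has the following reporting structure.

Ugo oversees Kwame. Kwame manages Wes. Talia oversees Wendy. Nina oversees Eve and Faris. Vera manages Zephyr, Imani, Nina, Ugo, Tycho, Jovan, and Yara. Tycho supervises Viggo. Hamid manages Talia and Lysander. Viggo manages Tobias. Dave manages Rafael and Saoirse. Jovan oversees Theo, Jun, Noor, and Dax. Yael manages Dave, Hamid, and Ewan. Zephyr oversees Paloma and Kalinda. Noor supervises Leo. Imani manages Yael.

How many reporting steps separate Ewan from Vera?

Chain from Ewan up to Vera: Ewan → Yael → Imani → Vera. That is 3 steps up, so Ewan is 3 levels below Vera.

3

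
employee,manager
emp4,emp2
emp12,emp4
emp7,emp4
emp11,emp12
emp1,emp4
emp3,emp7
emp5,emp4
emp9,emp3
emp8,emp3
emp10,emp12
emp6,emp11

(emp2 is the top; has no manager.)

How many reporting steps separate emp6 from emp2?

Chain from emp6 up to emp2: emp6 → emp11 → emp12 → emp4 → emp2. That is 4 steps up, so emp6 is 4 levels below emp2.

4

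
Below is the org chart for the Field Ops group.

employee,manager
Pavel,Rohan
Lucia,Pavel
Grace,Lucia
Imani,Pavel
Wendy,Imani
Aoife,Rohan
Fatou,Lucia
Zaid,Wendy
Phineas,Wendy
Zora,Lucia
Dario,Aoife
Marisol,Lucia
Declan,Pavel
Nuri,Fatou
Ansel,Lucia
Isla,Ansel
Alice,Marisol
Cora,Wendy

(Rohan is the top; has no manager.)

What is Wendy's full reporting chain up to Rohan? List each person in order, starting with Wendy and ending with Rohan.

Wendy -> Imani -> Pavel -> Rohan

Wendy reports to Imani. Imani reports to Pavel. Pavel reports to Rohan. Rohan is at the top.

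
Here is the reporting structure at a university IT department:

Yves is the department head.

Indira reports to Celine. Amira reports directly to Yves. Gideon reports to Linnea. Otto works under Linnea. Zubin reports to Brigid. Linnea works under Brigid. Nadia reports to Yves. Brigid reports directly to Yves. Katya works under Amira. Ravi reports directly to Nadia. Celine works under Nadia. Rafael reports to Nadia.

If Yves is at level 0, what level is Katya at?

2

Chain from Katya up to Yves: Katya → Amira → Yves. That is 2 steps up, so Katya is 2 levels below Yves.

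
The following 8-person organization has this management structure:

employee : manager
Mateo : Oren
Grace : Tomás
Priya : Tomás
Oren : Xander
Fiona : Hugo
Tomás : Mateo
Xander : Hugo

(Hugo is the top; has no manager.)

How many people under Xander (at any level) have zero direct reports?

2

The people in Xander's organization with no one reporting to them are Priya, Grace. That is 2.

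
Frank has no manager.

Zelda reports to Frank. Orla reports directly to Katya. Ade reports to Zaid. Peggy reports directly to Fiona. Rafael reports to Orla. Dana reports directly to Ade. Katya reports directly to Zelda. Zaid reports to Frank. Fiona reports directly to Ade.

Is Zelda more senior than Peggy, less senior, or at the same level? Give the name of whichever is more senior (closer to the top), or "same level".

Zelda

Zelda is 1 level below Frank; Peggy is 4. Zelda is higher.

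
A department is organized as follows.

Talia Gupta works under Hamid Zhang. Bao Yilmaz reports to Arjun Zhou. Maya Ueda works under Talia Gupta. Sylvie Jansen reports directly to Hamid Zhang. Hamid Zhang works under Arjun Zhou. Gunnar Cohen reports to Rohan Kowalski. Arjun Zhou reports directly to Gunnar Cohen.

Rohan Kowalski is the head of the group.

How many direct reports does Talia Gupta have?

1

Talia Gupta directly manages Maya Ueda. That is 1 direct report.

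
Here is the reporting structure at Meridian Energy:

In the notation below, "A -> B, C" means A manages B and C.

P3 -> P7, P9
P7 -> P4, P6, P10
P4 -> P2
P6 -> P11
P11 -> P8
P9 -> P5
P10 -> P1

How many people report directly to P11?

1

P11 directly manages P8. That is 1 direct report.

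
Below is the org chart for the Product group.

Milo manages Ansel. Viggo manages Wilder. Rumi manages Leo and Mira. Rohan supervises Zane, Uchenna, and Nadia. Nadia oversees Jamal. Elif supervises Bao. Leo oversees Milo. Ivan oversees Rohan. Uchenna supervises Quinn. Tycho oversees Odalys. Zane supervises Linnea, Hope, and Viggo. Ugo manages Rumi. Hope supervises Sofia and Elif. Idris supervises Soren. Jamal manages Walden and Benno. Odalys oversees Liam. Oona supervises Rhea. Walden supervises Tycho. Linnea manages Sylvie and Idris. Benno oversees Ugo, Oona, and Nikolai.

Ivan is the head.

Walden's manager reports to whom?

Nadia

Walden reports to Jamal, and Jamal reports to Nadia. So Walden's skip-level manager is Nadia.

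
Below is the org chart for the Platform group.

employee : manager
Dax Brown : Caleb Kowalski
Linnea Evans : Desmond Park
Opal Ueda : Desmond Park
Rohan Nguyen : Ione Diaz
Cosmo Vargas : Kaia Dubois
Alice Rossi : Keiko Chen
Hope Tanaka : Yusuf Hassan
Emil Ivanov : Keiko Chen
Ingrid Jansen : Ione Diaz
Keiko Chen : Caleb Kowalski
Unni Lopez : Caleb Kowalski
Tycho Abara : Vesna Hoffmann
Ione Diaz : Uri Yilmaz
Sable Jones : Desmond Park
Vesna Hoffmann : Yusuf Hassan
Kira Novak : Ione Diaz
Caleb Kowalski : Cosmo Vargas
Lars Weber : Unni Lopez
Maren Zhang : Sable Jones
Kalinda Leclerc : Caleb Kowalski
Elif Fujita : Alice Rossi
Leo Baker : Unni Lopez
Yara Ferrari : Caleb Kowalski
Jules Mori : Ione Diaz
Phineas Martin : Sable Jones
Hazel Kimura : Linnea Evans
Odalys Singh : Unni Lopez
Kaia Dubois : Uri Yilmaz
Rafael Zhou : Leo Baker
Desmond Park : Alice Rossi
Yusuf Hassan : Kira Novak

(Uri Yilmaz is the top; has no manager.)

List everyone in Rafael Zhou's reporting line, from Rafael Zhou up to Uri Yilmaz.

Rafael Zhou -> Leo Baker -> Unni Lopez -> Caleb Kowalski -> Cosmo Vargas -> Kaia Dubois -> Uri Yilmaz

Rafael Zhou reports to Leo Baker. Leo Baker reports to Unni Lopez. Unni Lopez reports to Caleb Kowalski. Caleb Kowalski reports to Cosmo Vargas. Cosmo Vargas reports to Kaia Dubois. Kaia Dubois reports to Uri Yilmaz. Uri Yilmaz is at the top.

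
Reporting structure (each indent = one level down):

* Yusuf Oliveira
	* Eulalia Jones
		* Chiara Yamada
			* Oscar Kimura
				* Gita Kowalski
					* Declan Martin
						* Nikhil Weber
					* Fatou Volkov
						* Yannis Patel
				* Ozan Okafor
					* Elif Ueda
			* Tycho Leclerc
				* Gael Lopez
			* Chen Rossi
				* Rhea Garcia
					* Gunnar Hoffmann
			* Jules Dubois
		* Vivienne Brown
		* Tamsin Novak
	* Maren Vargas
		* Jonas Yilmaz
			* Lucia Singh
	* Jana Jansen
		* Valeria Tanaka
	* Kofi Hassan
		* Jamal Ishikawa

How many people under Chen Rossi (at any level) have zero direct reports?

1

The only person in Chen Rossi's organization with no one reporting to them is Gunnar Hoffmann. That is 1.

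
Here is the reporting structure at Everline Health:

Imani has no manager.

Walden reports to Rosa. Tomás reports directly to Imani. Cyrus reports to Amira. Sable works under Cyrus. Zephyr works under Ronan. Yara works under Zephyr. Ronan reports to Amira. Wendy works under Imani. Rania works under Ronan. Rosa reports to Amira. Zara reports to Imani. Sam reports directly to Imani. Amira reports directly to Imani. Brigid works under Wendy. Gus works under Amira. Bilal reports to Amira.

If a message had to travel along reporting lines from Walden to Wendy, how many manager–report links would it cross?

4

Walden is 3 levels below Imani, and Wendy is 1 level below Imani (their lowest common manager). The shortest path runs up from Walden to Imani and back down to Wendy: 3 + 1 = 4 links.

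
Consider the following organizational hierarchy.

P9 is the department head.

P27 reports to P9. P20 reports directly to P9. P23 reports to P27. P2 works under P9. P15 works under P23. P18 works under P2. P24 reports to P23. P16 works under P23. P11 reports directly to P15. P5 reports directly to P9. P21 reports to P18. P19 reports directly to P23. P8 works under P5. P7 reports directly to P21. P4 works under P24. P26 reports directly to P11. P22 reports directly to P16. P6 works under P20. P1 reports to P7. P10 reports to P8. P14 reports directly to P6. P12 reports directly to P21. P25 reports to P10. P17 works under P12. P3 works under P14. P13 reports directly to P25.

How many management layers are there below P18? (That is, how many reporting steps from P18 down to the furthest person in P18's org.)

3

The longest chain under P18 runs P18 → P21 → P12 → P17, which is 3 levels below P18.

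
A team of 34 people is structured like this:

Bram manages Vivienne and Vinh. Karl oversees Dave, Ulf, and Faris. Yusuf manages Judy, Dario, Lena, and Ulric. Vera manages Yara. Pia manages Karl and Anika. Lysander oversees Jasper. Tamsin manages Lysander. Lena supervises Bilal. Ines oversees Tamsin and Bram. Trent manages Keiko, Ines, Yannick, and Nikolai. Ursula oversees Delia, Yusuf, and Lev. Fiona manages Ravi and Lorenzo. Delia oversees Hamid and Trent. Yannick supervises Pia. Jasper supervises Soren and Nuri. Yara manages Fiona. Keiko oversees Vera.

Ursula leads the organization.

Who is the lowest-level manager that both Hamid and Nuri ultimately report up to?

Delia

Hamid's chain of managers is Delia, Ursula. Nuri's chain of managers is Jasper, Lysander, Tamsin, Ines, Trent, Delia, Ursula. The first manager that appears in both chains is Delia.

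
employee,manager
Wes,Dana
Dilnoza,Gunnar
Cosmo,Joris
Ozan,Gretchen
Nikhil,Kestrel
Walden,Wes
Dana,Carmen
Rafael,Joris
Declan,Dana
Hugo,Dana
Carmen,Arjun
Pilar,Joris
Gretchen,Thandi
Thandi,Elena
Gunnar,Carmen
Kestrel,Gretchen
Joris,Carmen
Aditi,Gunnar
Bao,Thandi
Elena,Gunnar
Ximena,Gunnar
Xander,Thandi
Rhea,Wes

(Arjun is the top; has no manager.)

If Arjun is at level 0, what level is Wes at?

Chain from Wes up to Arjun: Wes → Dana → Carmen → Arjun. That is 3 steps up, so Wes is 3 levels below Arjun.

3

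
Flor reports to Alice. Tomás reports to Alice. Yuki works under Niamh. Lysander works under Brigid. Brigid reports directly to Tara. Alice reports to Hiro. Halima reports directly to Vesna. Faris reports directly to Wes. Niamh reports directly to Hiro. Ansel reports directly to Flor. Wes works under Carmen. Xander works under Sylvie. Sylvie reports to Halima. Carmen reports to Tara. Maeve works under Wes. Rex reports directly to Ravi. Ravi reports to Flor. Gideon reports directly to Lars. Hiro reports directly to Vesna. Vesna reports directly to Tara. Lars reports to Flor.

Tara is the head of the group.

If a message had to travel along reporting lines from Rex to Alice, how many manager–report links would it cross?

3

Rex is in Alice's organization: the chain from Rex up to Alice is Rex → Ravi → Flor → Alice, which is 3 links.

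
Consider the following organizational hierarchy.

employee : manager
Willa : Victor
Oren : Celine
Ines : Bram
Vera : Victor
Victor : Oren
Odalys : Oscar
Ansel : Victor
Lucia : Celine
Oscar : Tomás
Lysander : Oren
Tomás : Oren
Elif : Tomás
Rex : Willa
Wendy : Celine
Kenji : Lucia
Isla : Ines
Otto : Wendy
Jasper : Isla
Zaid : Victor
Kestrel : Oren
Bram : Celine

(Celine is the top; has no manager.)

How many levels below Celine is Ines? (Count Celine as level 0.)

Chain from Ines up to Celine: Ines → Bram → Celine. That is 2 steps up, so Ines is 2 levels below Celine.

2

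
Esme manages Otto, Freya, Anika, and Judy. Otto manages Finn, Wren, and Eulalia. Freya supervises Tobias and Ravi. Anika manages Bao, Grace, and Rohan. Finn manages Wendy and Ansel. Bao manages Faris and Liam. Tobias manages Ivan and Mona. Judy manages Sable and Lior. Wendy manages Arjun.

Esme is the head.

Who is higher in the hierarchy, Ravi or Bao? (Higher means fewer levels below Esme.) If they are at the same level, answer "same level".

same level

Both Ravi and Bao are 2 levels below Esme.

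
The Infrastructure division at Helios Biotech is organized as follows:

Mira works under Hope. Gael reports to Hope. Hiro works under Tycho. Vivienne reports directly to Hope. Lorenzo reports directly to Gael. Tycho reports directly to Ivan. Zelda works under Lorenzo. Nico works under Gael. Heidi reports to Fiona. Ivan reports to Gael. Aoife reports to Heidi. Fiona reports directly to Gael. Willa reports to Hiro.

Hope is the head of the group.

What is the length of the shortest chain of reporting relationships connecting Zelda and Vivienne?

4

Zelda is 3 levels below Hope, and Vivienne is 1 level below Hope (their lowest common manager). The shortest path runs up from Zelda to Hope and back down to Vivienne: 3 + 1 = 4 links.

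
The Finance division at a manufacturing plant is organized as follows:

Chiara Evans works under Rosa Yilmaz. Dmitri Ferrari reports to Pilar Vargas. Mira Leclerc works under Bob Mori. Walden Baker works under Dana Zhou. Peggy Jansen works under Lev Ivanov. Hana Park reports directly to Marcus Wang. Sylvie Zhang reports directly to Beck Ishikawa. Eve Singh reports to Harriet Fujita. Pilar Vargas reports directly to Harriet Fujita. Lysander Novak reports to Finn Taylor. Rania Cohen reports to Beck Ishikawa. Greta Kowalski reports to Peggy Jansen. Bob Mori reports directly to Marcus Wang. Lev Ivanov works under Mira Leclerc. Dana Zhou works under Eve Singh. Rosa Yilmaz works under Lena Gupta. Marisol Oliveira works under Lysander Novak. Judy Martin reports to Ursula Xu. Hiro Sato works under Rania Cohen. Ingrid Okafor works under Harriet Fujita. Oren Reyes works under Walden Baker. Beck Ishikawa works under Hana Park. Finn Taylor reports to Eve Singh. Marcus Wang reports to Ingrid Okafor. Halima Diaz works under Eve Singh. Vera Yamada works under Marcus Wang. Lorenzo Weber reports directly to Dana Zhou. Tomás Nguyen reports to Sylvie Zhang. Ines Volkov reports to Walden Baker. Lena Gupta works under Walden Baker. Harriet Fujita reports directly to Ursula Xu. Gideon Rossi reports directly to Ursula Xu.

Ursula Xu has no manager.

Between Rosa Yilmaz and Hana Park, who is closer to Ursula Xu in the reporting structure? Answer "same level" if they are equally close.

Hana Park

Rosa Yilmaz is 6 levels below Ursula Xu; Hana Park is 4. Hana Park is higher.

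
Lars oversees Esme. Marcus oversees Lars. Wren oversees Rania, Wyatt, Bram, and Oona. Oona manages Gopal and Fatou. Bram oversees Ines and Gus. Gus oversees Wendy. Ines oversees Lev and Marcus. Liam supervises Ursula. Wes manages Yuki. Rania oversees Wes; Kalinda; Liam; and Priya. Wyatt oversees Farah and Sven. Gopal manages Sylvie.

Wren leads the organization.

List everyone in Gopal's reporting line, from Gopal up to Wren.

Gopal reports to Oona. Oona reports to Wren. Wren is at the top.

Gopal -> Oona -> Wren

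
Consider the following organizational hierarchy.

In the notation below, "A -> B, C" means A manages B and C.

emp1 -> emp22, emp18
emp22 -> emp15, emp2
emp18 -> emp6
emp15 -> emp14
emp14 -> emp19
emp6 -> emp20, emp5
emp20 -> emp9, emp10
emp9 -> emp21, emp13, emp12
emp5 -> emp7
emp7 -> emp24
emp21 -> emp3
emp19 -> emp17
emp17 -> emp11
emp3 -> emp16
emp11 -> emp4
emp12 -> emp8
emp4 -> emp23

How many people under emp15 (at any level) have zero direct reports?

1

The only person in emp15's organization with no one reporting to them is emp23. That is 1.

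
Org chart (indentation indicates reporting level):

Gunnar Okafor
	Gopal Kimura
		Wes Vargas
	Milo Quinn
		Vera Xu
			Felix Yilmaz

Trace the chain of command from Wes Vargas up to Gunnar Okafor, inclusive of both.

Wes Vargas -> Gopal Kimura -> Gunnar Okafor

Wes Vargas reports to Gopal Kimura. Gopal Kimura reports to Gunnar Okafor. Gunnar Okafor is at the top.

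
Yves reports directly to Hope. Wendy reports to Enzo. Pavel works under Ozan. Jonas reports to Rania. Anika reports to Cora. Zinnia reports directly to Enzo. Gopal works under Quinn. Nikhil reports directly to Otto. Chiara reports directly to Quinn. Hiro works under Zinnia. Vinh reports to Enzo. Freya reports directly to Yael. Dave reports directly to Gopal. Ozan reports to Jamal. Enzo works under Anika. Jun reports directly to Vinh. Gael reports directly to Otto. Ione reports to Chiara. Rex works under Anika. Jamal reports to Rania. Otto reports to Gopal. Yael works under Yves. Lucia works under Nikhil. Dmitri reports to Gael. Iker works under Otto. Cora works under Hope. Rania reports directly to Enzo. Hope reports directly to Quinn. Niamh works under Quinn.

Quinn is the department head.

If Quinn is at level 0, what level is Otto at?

Chain from Otto up to Quinn: Otto → Gopal → Quinn. That is 2 steps up, so Otto is 2 levels below Quinn.

2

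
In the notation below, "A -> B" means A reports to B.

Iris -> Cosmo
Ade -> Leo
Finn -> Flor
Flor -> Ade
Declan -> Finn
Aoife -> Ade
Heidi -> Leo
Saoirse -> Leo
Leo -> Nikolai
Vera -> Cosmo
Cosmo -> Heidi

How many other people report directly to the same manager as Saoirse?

Saoirse reports to Leo. Leo's other direct reports are Ade, Heidi — 2 peers.

2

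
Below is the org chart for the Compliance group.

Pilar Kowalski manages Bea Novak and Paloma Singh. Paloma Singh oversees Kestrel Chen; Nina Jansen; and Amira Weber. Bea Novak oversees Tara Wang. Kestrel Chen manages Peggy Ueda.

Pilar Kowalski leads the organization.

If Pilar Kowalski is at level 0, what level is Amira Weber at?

Chain from Amira Weber up to Pilar Kowalski: Amira Weber → Paloma Singh → Pilar Kowalski. That is 2 steps up, so Amira Weber is 2 levels below Pilar Kowalski.

2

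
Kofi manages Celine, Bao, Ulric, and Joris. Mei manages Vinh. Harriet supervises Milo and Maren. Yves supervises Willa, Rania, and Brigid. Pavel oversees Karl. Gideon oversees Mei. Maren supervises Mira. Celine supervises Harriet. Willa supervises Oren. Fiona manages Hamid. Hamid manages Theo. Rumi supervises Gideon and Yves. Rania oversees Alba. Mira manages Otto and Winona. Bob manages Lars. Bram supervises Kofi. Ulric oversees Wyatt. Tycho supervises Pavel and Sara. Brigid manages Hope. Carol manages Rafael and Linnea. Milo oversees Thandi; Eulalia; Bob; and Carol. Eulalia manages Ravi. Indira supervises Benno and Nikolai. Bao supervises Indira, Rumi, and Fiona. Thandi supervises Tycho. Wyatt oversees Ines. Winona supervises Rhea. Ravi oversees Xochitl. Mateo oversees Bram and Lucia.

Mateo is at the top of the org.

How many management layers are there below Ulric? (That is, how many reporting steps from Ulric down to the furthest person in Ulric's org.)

The longest chain under Ulric runs Ulric → Wyatt → Ines, which is 2 levels below Ulric.

2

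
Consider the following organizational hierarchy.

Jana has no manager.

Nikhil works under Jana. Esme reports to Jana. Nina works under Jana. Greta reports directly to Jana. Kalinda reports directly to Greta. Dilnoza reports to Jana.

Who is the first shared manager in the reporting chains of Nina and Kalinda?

Nina's chain of managers is Jana. Kalinda's chain of managers is Greta, Jana. The first manager that appears in both chains is Jana.

Jana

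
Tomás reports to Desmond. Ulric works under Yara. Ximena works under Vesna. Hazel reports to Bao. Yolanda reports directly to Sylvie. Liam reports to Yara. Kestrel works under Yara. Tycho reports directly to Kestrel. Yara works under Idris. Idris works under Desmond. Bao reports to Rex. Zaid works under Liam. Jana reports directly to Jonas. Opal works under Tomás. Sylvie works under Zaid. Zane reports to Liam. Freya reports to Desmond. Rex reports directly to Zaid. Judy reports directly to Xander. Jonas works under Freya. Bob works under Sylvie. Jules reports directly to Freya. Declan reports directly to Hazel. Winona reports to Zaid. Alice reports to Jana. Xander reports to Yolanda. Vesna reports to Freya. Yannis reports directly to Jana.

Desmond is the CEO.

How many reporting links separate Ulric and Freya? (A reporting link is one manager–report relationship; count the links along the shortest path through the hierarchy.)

4

Ulric is 3 levels below Desmond, and Freya is 1 level below Desmond (their lowest common manager). The shortest path runs up from Ulric to Desmond and back down to Freya: 3 + 1 = 4 links.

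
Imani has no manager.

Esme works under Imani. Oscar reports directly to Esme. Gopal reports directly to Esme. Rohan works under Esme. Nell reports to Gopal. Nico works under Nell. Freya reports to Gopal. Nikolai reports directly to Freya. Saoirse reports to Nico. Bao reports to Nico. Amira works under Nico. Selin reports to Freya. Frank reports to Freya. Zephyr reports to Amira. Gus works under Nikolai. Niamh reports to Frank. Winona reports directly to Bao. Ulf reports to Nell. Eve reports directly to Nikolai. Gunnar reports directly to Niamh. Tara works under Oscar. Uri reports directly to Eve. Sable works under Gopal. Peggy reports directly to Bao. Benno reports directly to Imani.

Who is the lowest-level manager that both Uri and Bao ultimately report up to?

Gopal

Uri's chain of managers is Eve, Nikolai, Freya, Gopal, Esme, Imani. Bao's chain of managers is Nico, Nell, Gopal, Esme, Imani. The first manager that appears in both chains is Gopal.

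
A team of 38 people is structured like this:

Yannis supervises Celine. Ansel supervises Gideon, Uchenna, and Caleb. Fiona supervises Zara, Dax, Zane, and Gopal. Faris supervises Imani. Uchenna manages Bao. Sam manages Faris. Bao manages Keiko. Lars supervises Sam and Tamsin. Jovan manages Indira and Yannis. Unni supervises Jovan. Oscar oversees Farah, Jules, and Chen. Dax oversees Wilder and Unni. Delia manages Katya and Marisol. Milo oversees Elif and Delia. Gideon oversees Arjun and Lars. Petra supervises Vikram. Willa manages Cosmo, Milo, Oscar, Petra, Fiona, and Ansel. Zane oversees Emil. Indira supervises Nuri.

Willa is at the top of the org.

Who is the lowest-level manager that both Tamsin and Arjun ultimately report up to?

Tamsin's chain of managers is Lars, Gideon, Ansel, Willa. Arjun's chain of managers is Gideon, Ansel, Willa. The first manager that appears in both chains is Gideon.

Gideon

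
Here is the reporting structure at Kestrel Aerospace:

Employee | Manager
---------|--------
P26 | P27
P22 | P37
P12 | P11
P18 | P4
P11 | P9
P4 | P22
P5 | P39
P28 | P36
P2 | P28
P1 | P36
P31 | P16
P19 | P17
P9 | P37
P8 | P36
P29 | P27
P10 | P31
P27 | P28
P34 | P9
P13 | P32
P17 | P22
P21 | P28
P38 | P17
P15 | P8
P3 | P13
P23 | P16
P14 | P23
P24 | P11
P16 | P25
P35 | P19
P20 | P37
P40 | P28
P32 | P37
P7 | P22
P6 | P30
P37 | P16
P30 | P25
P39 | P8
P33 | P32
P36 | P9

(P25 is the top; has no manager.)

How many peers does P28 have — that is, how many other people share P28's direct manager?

P28 reports to P36. P36's other direct reports are P8, P1 — 2 peers.

2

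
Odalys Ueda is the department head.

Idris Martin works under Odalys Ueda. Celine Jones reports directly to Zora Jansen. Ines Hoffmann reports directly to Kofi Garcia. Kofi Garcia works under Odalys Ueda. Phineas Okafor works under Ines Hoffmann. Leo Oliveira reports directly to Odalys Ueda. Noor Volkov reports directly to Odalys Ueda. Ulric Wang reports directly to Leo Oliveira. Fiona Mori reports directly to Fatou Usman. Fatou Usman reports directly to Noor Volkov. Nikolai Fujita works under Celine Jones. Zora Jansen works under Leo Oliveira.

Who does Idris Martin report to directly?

Odalys Ueda

Idris Martin reports directly to Odalys Ueda.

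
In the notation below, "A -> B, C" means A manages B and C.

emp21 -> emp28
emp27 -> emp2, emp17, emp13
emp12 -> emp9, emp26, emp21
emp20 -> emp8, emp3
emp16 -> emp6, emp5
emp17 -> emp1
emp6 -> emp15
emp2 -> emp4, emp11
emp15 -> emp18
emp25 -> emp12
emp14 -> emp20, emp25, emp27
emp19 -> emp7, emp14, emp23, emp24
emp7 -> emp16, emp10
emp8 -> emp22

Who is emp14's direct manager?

emp19

emp14 reports directly to emp19.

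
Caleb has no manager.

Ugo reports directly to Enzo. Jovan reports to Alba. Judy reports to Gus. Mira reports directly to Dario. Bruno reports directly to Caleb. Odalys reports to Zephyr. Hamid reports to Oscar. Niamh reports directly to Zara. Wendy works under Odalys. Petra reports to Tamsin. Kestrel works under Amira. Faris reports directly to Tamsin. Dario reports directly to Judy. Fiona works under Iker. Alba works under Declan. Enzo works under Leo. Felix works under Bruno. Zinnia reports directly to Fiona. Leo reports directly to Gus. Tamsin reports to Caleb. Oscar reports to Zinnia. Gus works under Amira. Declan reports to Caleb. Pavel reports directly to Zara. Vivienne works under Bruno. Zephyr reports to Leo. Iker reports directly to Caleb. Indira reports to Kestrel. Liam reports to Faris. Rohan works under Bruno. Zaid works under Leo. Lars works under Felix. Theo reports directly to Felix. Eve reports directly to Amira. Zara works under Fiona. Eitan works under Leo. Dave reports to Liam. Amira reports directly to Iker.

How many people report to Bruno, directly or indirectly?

Bruno directly manages Felix, Vivienne, Rohan. Under Felix: Lars, Theo (2). Vivienne has no reports. Rohan has no reports. So Bruno's organization is 3 direct reports plus everyone under them: 3 + 1 + 1 = 5.

5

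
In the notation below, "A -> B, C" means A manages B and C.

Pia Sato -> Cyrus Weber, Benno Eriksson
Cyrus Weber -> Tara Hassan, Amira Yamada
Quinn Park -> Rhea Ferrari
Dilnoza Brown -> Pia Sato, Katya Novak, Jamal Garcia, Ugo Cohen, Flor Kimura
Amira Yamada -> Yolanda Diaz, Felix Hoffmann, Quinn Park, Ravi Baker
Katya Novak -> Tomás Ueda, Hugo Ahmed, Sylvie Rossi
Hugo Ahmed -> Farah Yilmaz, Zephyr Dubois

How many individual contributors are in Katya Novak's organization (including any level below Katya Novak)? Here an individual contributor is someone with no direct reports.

4

The people in Katya Novak's organization with no one reporting to them are Sylvie Rossi, Zephyr Dubois, Farah Yilmaz, Tomás Ueda. That is 4.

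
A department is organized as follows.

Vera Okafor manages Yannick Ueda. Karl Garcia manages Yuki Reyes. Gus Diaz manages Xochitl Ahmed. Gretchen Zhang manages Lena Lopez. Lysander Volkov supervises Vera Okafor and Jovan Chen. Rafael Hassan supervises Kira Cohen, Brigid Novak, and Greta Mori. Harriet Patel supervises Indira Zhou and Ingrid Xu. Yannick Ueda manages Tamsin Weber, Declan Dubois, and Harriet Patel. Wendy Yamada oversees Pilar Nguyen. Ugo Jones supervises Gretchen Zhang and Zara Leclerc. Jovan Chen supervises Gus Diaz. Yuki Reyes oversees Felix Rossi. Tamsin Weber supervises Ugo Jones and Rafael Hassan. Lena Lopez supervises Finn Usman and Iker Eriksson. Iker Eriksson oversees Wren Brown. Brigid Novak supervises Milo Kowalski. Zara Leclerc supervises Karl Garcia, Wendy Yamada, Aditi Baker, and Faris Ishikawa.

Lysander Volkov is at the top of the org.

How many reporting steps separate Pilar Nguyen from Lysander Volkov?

Chain from Pilar Nguyen up to Lysander Volkov: Pilar Nguyen → Wendy Yamada → Zara Leclerc → Ugo Jones → Tamsin Weber → Yannick Ueda → Vera Okafor → Lysander Volkov. That is 7 steps up, so Pilar Nguyen is 7 levels below Lysander Volkov.

7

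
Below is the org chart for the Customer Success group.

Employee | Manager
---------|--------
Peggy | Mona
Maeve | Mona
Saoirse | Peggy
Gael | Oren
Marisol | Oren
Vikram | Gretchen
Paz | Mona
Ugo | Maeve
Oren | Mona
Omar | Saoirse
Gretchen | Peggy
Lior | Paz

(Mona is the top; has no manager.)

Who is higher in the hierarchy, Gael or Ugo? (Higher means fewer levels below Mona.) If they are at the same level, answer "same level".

same level

Both Gael and Ugo are 2 levels below Mona.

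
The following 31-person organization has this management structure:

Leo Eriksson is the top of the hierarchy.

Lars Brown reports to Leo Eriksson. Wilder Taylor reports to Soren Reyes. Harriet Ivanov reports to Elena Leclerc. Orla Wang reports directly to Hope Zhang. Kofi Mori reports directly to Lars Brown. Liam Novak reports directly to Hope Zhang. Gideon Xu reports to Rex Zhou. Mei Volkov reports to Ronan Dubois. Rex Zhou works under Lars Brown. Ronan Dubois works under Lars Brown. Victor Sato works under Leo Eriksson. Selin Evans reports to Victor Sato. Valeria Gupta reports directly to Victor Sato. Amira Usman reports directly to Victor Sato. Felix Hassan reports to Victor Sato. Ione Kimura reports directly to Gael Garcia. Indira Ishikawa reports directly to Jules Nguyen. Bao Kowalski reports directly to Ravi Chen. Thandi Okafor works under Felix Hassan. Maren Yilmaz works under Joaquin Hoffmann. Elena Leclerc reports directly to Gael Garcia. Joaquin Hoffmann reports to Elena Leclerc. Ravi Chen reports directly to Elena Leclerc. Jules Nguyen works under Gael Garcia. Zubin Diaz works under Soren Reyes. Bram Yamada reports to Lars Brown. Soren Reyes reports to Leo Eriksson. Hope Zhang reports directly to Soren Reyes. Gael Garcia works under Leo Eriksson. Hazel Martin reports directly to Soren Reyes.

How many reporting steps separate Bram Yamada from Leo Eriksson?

2

Chain from Bram Yamada up to Leo Eriksson: Bram Yamada → Lars Brown → Leo Eriksson. That is 2 steps up, so Bram Yamada is 2 levels below Leo Eriksson.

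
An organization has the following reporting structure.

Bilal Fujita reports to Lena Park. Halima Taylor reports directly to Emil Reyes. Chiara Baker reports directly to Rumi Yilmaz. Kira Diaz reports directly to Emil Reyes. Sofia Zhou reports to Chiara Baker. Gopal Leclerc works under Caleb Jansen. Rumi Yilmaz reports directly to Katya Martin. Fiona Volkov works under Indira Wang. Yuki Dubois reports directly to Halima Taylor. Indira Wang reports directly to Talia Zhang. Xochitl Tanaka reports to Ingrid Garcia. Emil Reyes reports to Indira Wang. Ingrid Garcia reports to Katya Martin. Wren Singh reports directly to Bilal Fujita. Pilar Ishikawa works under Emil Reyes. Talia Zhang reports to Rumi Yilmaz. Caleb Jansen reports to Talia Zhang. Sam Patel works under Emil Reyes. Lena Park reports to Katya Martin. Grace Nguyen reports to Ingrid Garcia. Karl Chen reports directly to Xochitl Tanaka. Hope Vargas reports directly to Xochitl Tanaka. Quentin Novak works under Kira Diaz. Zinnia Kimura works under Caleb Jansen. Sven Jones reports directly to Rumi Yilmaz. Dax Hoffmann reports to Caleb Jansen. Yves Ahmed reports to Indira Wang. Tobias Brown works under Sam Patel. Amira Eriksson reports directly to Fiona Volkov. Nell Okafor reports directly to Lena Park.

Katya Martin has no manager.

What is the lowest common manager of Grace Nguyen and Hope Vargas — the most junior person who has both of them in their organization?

Grace Nguyen's chain of managers is Ingrid Garcia, Katya Martin. Hope Vargas's chain of managers is Xochitl Tanaka, Ingrid Garcia, Katya Martin. The first manager that appears in both chains is Ingrid Garcia.

Ingrid Garcia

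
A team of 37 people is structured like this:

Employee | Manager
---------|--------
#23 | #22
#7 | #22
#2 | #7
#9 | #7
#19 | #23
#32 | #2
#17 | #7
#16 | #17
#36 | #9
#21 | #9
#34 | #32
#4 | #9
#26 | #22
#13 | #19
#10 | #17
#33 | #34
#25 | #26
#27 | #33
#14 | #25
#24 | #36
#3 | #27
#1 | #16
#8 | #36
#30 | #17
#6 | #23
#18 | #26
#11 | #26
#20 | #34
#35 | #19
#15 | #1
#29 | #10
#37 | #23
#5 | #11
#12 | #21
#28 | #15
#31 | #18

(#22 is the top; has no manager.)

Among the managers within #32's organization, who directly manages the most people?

Direct-report counts within #32's organization: #32 has 1; #34 has 2; #33 has 1; #27 has 1. The largest is 2, held by #34.

#34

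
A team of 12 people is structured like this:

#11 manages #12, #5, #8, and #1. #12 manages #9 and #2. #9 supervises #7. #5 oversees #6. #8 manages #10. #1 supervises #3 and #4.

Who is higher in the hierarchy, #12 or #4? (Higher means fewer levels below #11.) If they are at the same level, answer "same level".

#12 is 1 level below #11; #4 is 2. #12 is higher.

#12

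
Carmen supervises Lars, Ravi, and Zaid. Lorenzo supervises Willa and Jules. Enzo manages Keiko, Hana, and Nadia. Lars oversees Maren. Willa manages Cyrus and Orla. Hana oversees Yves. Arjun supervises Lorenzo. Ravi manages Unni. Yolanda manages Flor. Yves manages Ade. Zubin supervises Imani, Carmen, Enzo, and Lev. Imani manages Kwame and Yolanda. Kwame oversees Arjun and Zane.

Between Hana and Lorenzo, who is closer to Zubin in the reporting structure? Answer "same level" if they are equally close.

Hana is 2 levels below Zubin; Lorenzo is 4. Hana is higher.

Hana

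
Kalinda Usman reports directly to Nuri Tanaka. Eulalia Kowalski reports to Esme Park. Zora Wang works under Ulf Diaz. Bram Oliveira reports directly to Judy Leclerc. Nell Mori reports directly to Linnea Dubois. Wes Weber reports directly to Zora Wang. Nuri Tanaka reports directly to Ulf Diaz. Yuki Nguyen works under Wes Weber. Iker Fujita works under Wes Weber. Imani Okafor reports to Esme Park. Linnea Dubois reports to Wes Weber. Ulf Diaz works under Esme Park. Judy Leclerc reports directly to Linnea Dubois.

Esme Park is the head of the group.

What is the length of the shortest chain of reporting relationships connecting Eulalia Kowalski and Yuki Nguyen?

Eulalia Kowalski is 1 level below Esme Park, and Yuki Nguyen is 4 levels below Esme Park (their lowest common manager). The shortest path runs up from Eulalia Kowalski to Esme Park and back down to Yuki Nguyen: 1 + 4 = 5 links.

5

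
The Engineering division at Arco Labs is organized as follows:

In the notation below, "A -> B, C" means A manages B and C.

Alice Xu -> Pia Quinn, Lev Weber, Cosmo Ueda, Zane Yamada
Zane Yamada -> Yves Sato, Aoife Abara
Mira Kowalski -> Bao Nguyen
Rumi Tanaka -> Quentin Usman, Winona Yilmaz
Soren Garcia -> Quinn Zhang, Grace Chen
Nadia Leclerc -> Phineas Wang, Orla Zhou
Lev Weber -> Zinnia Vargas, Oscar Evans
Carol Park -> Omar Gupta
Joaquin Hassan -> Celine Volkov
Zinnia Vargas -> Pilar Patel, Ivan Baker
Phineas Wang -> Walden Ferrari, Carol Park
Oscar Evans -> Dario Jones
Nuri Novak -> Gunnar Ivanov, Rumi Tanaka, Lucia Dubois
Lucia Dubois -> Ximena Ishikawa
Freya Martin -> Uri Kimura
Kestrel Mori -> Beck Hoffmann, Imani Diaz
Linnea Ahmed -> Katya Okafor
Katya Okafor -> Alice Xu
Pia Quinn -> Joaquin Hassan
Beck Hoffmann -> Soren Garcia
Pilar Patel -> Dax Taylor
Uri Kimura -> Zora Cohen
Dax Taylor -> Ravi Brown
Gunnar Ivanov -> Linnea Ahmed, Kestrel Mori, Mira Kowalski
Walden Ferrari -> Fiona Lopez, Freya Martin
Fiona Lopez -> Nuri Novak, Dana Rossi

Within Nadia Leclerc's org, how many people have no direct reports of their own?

The people in Nadia Leclerc's organization with no one reporting to them are Orla Zhou, Omar Gupta, Zora Cohen, Dana Rossi, Ximena Ishikawa, Winona Yilmaz, Quentin Usman, Bao Nguyen, Imani Diaz, Grace Chen, Quinn Zhang, Aoife Abara, Yves Sato, Cosmo Ueda, Dario Jones, Ivan Baker, Ravi Brown, Celine Volkov. That is 18.

18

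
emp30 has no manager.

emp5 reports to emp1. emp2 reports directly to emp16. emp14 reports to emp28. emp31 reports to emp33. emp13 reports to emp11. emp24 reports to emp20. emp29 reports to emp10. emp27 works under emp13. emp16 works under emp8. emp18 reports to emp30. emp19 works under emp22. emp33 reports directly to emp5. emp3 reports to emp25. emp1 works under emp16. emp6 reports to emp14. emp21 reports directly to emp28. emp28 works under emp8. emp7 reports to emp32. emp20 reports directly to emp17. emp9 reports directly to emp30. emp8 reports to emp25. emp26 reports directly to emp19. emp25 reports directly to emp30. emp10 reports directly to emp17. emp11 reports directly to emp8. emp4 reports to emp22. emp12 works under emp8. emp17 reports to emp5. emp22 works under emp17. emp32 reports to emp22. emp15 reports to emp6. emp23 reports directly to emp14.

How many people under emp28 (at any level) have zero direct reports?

The people in emp28's organization with no one reporting to them are emp21, emp23, emp15. That is 3.

3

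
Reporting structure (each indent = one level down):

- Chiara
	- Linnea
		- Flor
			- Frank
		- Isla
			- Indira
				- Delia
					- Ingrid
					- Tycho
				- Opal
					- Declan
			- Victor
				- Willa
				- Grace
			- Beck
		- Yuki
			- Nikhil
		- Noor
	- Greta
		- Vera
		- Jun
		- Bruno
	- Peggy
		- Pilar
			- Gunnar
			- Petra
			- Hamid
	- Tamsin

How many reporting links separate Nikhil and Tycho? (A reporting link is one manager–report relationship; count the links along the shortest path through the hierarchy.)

Nikhil is 2 levels below Linnea, and Tycho is 4 levels below Linnea (their lowest common manager). The shortest path runs up from Nikhil to Linnea and back down to Tycho: 2 + 4 = 6 links.

6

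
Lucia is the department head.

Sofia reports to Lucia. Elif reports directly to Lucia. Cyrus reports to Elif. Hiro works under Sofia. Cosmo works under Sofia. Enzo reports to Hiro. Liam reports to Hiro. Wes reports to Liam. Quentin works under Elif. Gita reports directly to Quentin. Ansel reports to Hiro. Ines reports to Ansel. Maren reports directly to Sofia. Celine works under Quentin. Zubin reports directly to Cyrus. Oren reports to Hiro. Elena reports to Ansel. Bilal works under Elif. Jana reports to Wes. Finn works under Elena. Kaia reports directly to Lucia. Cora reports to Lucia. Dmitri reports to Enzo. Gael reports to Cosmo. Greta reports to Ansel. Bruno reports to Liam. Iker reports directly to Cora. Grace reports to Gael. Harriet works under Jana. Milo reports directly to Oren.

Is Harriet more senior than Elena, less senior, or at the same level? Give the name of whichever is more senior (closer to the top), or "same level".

Elena

Harriet is 6 levels below Lucia; Elena is 4. Elena is higher.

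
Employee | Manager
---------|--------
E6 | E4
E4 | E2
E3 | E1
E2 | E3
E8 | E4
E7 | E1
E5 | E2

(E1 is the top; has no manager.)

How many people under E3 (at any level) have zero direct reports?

The people in E3's organization with no one reporting to them are E5, E6, E8. That is 3.

3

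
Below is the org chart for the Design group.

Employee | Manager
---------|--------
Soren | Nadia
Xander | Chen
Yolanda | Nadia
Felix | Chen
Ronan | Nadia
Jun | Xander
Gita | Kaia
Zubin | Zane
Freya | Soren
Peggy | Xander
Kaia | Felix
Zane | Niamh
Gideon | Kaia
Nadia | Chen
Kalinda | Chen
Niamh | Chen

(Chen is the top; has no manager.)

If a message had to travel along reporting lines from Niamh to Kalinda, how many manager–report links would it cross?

Niamh is 1 level below Chen, and Kalinda is 1 level below Chen (their lowest common manager). The shortest path runs up from Niamh to Chen and back down to Kalinda: 1 + 1 = 2 links.

2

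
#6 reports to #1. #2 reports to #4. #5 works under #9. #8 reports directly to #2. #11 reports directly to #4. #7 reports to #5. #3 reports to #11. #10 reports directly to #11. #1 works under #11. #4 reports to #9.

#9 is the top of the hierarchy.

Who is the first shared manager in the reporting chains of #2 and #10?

#2's chain of managers is #4, #9. #10's chain of managers is #11, #4, #9. The first manager that appears in both chains is #4.

#4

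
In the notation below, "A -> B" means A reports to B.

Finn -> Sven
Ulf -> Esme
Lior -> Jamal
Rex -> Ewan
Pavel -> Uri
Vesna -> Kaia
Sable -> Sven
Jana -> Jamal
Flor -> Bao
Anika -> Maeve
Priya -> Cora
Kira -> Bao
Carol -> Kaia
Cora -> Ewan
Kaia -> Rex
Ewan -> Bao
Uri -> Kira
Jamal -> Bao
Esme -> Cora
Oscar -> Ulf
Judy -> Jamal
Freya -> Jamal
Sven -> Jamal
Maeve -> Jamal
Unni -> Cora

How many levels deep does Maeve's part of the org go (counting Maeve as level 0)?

1

The longest chain under Maeve runs Maeve → Anika, which is 1 level below Maeve.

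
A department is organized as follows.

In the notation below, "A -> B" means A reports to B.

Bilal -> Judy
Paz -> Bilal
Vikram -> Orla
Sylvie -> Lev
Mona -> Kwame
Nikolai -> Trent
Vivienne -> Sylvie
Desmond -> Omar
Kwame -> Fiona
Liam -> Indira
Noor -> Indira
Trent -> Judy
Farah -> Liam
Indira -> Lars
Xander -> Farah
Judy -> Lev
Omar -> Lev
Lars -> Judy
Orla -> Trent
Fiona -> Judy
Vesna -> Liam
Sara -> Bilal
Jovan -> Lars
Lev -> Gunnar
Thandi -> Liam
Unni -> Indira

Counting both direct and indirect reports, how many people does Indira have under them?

Indira directly manages Liam, Unni, Noor. Under Liam: Thandi, Farah, Xander, Vesna (4). Unni has no reports. Noor has no reports. So Indira's organization is 3 direct reports plus everyone under them: 5 + 1 + 1 = 7.

7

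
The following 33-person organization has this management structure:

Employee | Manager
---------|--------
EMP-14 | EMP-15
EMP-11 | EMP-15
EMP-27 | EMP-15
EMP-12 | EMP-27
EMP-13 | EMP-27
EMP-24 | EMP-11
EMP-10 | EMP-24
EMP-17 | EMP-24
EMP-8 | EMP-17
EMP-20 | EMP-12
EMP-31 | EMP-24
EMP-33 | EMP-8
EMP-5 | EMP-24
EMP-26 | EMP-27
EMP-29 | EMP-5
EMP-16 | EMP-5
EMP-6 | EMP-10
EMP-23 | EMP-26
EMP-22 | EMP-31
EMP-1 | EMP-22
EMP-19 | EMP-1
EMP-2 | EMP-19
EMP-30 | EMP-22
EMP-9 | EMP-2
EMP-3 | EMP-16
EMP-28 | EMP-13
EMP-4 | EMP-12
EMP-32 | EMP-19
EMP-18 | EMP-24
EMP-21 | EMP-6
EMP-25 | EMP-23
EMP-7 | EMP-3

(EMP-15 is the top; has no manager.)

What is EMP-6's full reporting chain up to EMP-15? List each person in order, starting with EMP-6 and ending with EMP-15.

EMP-6 reports to EMP-10. EMP-10 reports to EMP-24. EMP-24 reports to EMP-11. EMP-11 reports to EMP-15. EMP-15 is at the top.

EMP-6 -> EMP-10 -> EMP-24 -> EMP-11 -> EMP-15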